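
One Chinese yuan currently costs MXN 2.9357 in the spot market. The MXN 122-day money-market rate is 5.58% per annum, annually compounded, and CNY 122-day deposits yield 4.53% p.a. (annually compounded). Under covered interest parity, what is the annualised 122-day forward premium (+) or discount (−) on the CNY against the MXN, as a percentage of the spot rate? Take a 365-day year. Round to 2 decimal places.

+1.00%

T = 122/365 years.
No-arbitrage forward: 2.9357 × 1.0183149 / 1.0149186 = 2.9455240 MXN/CNY.
Annualised premium = (F − S)/S × (1/T) = (2.9455240 − 2.9357)/2.9357 ÷ (122/365) = 1.00%.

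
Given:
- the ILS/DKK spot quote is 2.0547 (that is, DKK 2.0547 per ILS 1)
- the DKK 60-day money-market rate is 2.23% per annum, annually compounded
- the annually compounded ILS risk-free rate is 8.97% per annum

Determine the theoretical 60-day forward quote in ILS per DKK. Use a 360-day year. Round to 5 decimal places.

T = 60/360 years.
DKK growth factor: (1 + 0.0223)^(60/360) = 1.0036826.
ILS accumulates by (1 + 0.0897)^(60/360) = 1.0144201.
CIP: F = S · (grow DKK)/(grow ILS) = 2.0547 × 1.0036826/1.0144201 = 2.032951 DKK per ILS.
Quoted the other way: 1/2.032951 = 0.49190 ILS per DKK.

0.49190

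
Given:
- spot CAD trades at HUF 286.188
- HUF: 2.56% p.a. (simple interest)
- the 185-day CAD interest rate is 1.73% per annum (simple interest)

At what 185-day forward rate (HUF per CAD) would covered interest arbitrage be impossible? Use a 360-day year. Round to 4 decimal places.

T = 185/360 years.
HUF accumulates by 1 + 0.0256×185/360 = 1.013155556.
CAD growth factor: 1 + 0.0173×185/360 = 1.008890278.
So F = 286.188 × 1.013155556 / 1.008890278 = 287.397915 (HUF/CAD).

287.3979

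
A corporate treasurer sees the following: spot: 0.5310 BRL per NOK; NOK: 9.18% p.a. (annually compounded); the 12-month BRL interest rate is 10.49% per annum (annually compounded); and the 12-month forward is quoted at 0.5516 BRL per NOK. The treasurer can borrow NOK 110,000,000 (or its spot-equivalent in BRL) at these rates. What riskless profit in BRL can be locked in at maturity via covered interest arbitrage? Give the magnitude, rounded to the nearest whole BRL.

BRL 1,708,848

T = 1 year.
Route A — deposit NOK, sell forward: 110,000,000 × 1.091800 × 0.5516 = BRL 66,246,056.80.
Route B — convert at spot, deposit BRL: 110,000,000 × 0.5310 × 1.104900 = BRL 64,537,209.00.
The quoted forward overvalues NOK, so borrow BRL, buy NOK at spot, deposit the NOK at 9.18%, and sell the proceeds forward at 0.5516.
Profit = 66,246,056.80 − 64,537,209.00 = BRL 1,708,848.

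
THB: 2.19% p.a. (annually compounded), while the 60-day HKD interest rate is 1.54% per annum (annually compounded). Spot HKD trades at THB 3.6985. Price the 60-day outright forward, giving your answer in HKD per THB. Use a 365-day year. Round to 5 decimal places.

0.27010

T = 60/365 years.
THB growth factor: (1 + 0.0219)^(60/365) = 1.0035675.
HKD accumulates by (1 + 0.0154)^(60/365) = 1.0025154.
Forward (THB per HKD) = 3.6985 × 1.0035675 / 1.0025154 = 3.702381.
Invert for HKD per THB: 1 / 3.702381 = 0.27010.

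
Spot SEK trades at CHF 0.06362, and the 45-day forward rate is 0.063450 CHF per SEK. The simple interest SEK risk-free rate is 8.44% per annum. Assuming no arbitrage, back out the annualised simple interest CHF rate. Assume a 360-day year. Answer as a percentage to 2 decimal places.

6.28%

T = 45/360 years.
F/S = 0.06345/0.06362 = 0.9973279 = (growth of CHF) / (growth of SEK).
SEK growth factor: 1 + 0.0844×45/360 = 1.010550.
So the CHF growth factor = 1.0078497.
(1.0078497 − 1)/T = 0.062798, i.e. 6.28%.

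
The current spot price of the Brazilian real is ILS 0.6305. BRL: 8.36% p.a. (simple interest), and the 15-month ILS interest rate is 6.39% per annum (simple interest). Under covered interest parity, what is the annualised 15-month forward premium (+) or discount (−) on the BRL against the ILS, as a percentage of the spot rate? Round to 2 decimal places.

T = 15/12 years.
CIP forward (ILS per BRL) = 0.6305 × 1.079875/1.104500 = 0.6164429.
(F − S)/S ÷ T = (0.6164429 − 0.6305)/0.6305/(15/12) = -0.017836 → -1.78%.

-1.78%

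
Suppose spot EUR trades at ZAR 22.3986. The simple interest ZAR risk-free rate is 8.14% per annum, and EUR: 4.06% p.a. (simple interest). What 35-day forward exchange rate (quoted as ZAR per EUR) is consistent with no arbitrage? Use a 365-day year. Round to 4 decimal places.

T = 35/365 years.
ZAR growth factor: 1 + 0.0814×35/365 = 1.00780548.
EUR growth factor: 1 + 0.0406×35/365 = 1.00389315.
Forward (ZAR per EUR) = 22.3986 × 1.00780548 / 1.00389315 = 22.485891.

22.4859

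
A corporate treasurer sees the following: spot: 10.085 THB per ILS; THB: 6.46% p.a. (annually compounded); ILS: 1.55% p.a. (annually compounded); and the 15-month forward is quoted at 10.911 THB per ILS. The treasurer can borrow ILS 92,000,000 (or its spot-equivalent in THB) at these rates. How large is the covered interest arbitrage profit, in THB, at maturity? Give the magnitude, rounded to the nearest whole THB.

THB 19,961,443

T = 15/12 years.
Route A — deposit ILS, sell forward: 92,000,000 × 1.019412394577 × 10.911 = THB 1,023,298,394.63.
Route B — convert at spot, deposit THB: 92,000,000 × 10.085 × 1.081391813 = THB 1,003,336,951.94.
The quoted forward overvalues ILS, so borrow THB, buy ILS at spot, deposit the ILS at 1.55%, and sell the proceeds forward at 10.911.
Profit = 1,023,298,394.63 − 1,003,336,951.94 = THB 19,961,443.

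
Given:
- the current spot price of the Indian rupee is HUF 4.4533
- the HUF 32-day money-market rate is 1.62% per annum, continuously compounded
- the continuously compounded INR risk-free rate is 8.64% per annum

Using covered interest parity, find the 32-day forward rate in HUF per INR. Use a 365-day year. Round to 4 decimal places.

4.4260

T = 32/365 years.
Growth of 1 HUF over T: e^(0.0162×32/365) = 1.0014213.
Growth of 1 INR over T: e^(0.0864×32/365) = 1.0076036.
So F = 4.4533 × 1.0014213 / 1.0076036 = 4.425976 (HUF/INR).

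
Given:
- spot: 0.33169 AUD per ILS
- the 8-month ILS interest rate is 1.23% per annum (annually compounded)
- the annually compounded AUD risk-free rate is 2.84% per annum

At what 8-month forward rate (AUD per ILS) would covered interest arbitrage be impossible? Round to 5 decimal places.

T = 8/12 years.
AUD growth factor: (1 + 0.0284)^(8/12) = 1.0188448.
ILS growth factor: (1 + 0.0123)^(8/12) = 1.0081833.
CIP: F = S · (grow AUD)/(grow ILS) = 0.33169 × 1.0188448/1.0081833 = 0.3351976 AUD per ILS.

0.33520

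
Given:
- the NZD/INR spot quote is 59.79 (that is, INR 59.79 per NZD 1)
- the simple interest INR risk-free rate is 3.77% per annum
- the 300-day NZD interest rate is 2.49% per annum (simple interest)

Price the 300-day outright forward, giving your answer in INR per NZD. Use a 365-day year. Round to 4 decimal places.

T = 300/365 years.
INR growth factor: 1 + 0.0377×300/365 = 1.0309863.
NZD accumulates by 1 + 0.0249×300/365 = 1.02046575.
So F = 59.79 × 1.0309863 / 1.02046575 = 60.406408 (INR/NZD).

60.4064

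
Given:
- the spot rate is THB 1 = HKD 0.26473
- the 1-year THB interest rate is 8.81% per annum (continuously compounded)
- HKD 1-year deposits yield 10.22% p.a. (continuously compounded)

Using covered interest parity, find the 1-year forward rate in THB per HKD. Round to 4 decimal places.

3.7245

T = 1 year.
Growth of 1 HKD over T: e^(0.1022×1) = 1.107605.
THB growth factor: e^(0.0881×1) = 1.0920973.
Forward (HKD per THB) = 0.26473 × 1.107605 / 1.0920973 = 0.2684891.
Invert for THB per HKD: 1 / 0.2684891 = 3.7245.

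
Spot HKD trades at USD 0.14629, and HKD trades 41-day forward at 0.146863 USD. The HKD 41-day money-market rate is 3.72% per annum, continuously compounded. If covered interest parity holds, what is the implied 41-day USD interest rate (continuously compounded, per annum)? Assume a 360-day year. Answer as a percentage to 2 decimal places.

7.15%

T = 41/360 years.
CIP gives F = S · g_USD/g_HKD, so g_USD/g_HKD = 0.146863/0.14629 = 1.0039169.
The HKD side grows by e^(0.0372×41/360) = 1.0042457.
Hence g_USD = 1.0081792.
r = ln(1.0081792)/(41/360) = 0.071525 → 7.15%.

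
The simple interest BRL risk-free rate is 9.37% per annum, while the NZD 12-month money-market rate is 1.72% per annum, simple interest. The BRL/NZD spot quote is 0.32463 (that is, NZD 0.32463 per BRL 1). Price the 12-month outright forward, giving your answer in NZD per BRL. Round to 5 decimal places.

T = 1 year.
Growth of 1 NZD over T: 1 + 0.0172×1 = 1.017200.
BRL accumulates by 1 + 0.0937×1 = 1.093700.
Forward (NZD per BRL) = 0.32463 × 1.017200 / 1.093700 = 0.3019234.

0.30192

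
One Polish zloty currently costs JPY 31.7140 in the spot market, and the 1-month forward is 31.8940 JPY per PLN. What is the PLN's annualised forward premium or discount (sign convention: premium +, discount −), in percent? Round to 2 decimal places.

T = 1/12 years.
Period premium: (31.8940 − 31.714)/31.714 = 0.0056757.
×(1/T) gives 6.81% p.a.

+6.81%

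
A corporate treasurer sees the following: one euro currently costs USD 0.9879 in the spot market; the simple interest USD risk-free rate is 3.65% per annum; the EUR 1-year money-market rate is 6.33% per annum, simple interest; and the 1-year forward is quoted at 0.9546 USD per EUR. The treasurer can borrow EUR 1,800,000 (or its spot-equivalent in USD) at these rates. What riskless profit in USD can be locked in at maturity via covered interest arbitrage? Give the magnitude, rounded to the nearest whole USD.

T = 1 year.
Route A — deposit EUR, sell forward: 1,800,000 × 1.063300 × 0.9546 = USD 1,827,047.12.
Route B — convert at spot, deposit USD: 1,800,000 × 0.9879 × 1.036500 = USD 1,843,125.03.
The quoted forward undervalues EUR, so borrow EUR, convert to USD at spot, deposit the USD at 3.65%, and buy EUR forward at 0.9546 to cover the loan.
Profit = 1,843,125.03 − 1,827,047.12 = USD 16,078.

USD 16,078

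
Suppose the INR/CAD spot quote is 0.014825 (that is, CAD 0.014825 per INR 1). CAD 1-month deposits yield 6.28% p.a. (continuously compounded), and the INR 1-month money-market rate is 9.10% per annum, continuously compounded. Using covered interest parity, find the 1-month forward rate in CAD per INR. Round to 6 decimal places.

0.014790

T = 1/12 years.
CAD accumulates by e^(0.0628×1/12) = 1.0052471.
Growth of 1 INR over T: e^(0.0910×1/12) = 1.0076122.
CIP: F = S · (grow CAD)/(grow INR) = 0.014825 × 1.0052471/1.0076122 = 0.01479020 CAD per INR.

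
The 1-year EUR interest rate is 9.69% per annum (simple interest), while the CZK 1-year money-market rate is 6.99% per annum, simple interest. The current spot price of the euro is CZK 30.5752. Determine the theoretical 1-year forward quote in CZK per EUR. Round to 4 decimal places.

T = 1 year.
Growth of 1 CZK over T: 1 + 0.0699×1 = 1.069900.
EUR growth factor: 1 + 0.0969×1 = 1.096900.
Forward (CZK per EUR) = 30.5752 × 1.069900 / 1.096900 = 29.822597.

29.8226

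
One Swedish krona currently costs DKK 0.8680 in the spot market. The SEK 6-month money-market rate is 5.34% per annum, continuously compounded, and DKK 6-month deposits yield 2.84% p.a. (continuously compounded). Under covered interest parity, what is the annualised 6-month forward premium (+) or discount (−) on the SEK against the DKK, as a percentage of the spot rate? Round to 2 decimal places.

T = 6/12 years.
F = S · g_DKK/g_SEK = 0.868 × 1.0143013/1.0270596 = 0.8572176.
(F − S)/S ÷ T = (0.8572176 − 0.868)/0.868/(6/12) = -0.024844 → -2.48%.

-2.48%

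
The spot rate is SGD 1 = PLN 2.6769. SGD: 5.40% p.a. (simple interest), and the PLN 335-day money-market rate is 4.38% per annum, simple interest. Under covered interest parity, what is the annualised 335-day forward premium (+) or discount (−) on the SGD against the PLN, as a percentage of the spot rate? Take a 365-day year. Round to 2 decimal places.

-0.97%

T = 335/365 years.
F = S · g_PLN/g_SGD = 2.6769 × 1.040200/1.0495616 = 2.6530233.
Annualised premium = (F − S)/S × (1/T) = (2.6530233 − 2.6769)/2.6769 ÷ (335/365) = -0.97%.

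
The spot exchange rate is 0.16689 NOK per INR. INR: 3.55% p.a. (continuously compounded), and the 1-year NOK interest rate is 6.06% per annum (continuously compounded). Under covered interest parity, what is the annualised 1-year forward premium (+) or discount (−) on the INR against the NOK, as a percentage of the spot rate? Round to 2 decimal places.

+2.54%

T = 1 year.
F = S · g_NOK/g_INR = 0.16689 × 1.0624738/1.0361376 = 0.17113195.
Annualised premium = (F − S)/S × (1/T) = (0.17113195 − 0.16689)/0.16689 ÷ 1 = 2.54%.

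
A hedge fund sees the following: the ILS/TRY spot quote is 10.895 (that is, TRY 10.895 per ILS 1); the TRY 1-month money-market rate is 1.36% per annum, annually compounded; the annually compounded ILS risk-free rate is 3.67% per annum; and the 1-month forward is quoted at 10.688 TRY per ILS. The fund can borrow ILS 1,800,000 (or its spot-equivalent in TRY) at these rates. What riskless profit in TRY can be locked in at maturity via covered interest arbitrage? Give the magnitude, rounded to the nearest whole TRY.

TRY 336,818

T = 1/12 years.
Route A — deposit ILS, sell forward: 1,800,000 × 1.0030080645 × 10.688 = TRY 19,296,270.35.
Route B — convert at spot, deposit TRY: 1,800,000 × 10.895 × 1.0011263297 = TRY 19,633,088.45.
The quoted forward undervalues ILS, so borrow ILS, convert to TRY at spot, deposit the TRY at 1.36%, and buy ILS forward at 10.688 to cover the loan.
The gap between the two covered legs is TRY 336,818.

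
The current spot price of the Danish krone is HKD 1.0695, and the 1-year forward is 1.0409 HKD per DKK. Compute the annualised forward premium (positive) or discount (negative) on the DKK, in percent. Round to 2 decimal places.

T = 1 year.
(F − S)/S = (1.0409 − 1.0695)/1.0695 = -0.0267415.
Annualise by dividing by T: -0.0267415 / 1 = -0.026742 → -2.67%.

-2.67%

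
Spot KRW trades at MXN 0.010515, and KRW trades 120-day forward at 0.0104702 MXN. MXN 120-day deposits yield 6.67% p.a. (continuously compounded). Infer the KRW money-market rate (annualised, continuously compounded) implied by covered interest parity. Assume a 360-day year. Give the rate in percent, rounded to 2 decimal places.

7.95%

T = 120/360 years.
By CIP, F/S equals the MXN-to-KRW growth ratio: 0.0104702/0.010515 = 0.9957394.
The MXN side grows by e^(0.0667×120/360) = 1.0224823.
That pins the KRW growth at 1.0268573.
r = ln(1.0268573)/(120/360) = 0.079509 → 7.95%.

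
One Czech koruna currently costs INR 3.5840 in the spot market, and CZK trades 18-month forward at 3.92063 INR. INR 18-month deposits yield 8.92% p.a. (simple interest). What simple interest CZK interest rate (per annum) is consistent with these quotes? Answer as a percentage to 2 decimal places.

T = 18/12 years.
F/S = 3.92063/3.584 = 1.0939258 = (growth of INR) / (growth of CZK).
INR growth factor: 1 + 0.0892×18/12 = 1.133800.
So the CZK growth factor = 1.0364506.
(1.0364506 − 1)/T = 0.024300, i.e. 2.43%.

2.43%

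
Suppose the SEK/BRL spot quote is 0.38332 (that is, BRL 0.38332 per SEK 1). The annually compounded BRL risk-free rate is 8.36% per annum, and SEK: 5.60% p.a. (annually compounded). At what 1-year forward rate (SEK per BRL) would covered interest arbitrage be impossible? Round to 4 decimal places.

2.5423

T = 1 year.
Growth of 1 BRL over T: (1 + 0.0836)^1 = 1.083600.
SEK growth factor: (1 + 0.0560)^1 = 1.056000.
So F = 0.38332 × 1.083600 / 1.056000 = 0.3933386 (BRL/SEK).
Invert for SEK per BRL: 1 / 0.3933386 = 2.5423.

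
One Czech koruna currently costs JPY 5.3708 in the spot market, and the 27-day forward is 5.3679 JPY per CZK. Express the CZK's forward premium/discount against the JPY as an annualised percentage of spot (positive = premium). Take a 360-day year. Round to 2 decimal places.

T = 27/360 years.
(F − S)/S = (5.3679 − 5.3708)/5.3708 = -0.0005400.
Annualise by dividing by T: -0.0005400 / (27/360) = -0.007200 → -0.72%.

-0.72%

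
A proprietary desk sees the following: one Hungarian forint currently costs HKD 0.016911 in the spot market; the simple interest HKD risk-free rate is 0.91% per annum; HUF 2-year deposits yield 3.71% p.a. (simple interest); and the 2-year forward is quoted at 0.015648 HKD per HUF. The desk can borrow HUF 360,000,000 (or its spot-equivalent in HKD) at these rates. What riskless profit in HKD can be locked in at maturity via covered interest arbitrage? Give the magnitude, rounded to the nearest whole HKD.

HKD 147,491

T = 2 years.
Invest the HUF and cover forward: 360,000,000 × 1.074200 × 0.015648 = HKD 6,051,269.38.
Convert at spot and invest in HKD: 360,000,000 × 0.016911 × 1.018200 = HKD 6,198,760.87.
The quoted forward undervalues HUF, so borrow HUF, convert to HKD at spot, deposit the HKD at 0.91%, and buy HUF forward at 0.015648 to cover the loan.
The gap between the two covered legs is HKD 147,491.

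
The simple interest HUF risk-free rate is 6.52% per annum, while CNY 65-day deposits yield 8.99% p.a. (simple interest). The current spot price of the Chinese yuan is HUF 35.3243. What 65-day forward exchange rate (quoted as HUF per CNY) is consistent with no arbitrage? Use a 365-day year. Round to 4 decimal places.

35.1714

T = 65/365 years.
HUF growth factor: 1 + 0.0652×65/365 = 1.01161096.
Growth of 1 CNY over T: 1 + 0.0899×65/365 = 1.01600959.
Forward (HUF per CNY) = 35.3243 × 1.01161096 / 1.01600959 = 35.171370.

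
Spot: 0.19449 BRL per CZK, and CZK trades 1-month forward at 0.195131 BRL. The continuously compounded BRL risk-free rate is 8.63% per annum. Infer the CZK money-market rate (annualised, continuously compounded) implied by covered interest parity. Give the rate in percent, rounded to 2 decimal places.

4.68%

T = 1/12 years.
CIP gives F = S · g_BRL/g_CZK, so g_BRL/g_CZK = 0.195131/0.19449 = 1.0032958.
BRL growth factor: e^(0.0863×1/12) = 1.0072176.
That pins the CZK growth at 1.0039089.
Take logs: ln 1.0039089 / (1/12) = 0.046815, so 4.68%.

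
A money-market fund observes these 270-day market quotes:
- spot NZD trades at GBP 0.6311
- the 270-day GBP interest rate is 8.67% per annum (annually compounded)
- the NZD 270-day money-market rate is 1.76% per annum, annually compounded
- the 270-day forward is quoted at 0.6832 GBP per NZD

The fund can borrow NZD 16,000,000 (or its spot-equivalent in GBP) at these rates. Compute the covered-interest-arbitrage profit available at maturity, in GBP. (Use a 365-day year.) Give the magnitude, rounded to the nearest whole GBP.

T = 270/365 years.
Invest the NZD and cover forward: 16,000,000 × 1.0129895771 × 0.6832 = GBP 11,073,191.67.
Convert at spot and invest in GBP: 16,000,000 × 0.6311 × 1.0634357609 = GBP 10,738,148.94.
The quoted forward overvalues NZD, so borrow GBP, buy NZD at spot, deposit the NZD at 1.76%, and sell the proceeds forward at 0.6832.
Profit = 11,073,191.67 − 10,738,148.94 = GBP 335,043.

GBP 335,043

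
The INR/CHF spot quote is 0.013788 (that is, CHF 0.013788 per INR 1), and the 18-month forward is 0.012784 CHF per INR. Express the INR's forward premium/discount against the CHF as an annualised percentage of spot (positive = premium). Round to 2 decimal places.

T = 18/12 years.
Period premium: (0.012784 − 0.013788)/0.013788 = -0.0728169.
Per annum: -0.0728169 / (18/12) = -0.048545 = -4.85%.

-4.85%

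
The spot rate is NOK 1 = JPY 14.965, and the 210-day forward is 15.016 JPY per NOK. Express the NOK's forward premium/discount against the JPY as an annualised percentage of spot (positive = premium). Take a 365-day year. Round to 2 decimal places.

+0.59%

T = 210/365 years.
(F − S)/S = (15.016 − 14.965)/14.965 = 0.0034080.
Per annum: 0.0034080 / (210/365) = 0.005923 = 0.59%.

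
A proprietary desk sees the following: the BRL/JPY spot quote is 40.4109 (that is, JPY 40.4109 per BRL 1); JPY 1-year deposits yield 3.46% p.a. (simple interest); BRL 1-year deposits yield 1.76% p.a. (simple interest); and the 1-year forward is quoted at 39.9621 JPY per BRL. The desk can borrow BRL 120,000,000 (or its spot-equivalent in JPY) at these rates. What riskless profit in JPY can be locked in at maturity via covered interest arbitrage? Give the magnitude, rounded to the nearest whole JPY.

JPY 137,242,102

T = 1 year.
Invest the BRL and cover forward: 120,000,000 × 1.017600 × 39.9621 = JPY 4,879,851,955.20.
Convert at spot and invest in JPY: 120,000,000 × 40.4109 × 1.034600 = JPY 5,017,094,056.80.
The quoted forward undervalues BRL, so borrow BRL, convert to JPY at spot, deposit the JPY at 3.46%, and buy BRL forward at 39.9621 to cover the loan.
Profit = 5,017,094,056.80 − 4,879,851,955.20 = JPY 137,242,102.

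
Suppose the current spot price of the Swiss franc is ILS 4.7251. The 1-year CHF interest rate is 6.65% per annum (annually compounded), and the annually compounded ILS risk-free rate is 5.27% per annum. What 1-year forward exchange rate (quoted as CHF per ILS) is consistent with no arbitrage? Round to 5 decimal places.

0.21441

T = 1 year.
ILS growth factor: (1 + 0.0527)^1 = 1.052700.
CHF accumulates by (1 + 0.0665)^1 = 1.066500.
So F = 4.7251 × 1.052700 / 1.066500 = 4.663959 (ILS/CHF).
Quoted the other way: 1/4.663959 = 0.21441 CHF per ILS.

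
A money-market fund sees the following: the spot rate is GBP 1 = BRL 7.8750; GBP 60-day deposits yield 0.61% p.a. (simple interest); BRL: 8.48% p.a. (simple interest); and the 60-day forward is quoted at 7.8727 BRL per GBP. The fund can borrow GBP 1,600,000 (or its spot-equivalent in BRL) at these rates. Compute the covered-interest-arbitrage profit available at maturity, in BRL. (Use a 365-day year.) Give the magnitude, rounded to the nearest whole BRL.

T = 60/365 years.
Route A — deposit GBP, sell forward: 1,600,000 × 1.0010027397 × 7.8727 = BRL 12,608,950.83.
Route B — convert at spot, deposit BRL: 1,600,000 × 7.8750 × 1.013939726 = BRL 12,775,640.55.
The quoted forward undervalues GBP, so borrow GBP, convert to BRL at spot, deposit the BRL at 8.48%, and buy GBP forward at 7.8727 to cover the loan.
Arbitrage profit = |12,608,950.83 − 12,775,640.55| = BRL 166,690.

BRL 166,690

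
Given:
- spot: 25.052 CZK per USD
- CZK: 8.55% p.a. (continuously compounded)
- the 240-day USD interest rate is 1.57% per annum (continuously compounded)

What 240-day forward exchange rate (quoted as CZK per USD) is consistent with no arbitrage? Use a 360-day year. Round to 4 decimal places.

26.2453

T = 240/360 years.
CZK accumulates by e^(0.0855×240/360) = 1.05865581.
USD growth factor: e^(0.0157×240/360) = 1.01052163.
Forward (CZK per USD) = 25.052 × 1.05865581 / 1.01052163 = 26.245302.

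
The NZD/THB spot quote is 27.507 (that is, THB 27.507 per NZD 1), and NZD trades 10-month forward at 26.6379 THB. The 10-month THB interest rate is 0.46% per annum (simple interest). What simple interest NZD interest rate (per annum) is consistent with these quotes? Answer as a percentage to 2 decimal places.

T = 10/12 years.
CIP gives F = S · g_THB/g_NZD, so g_THB/g_NZD = 26.6379/27.507 = 0.9684044.
The THB side grows by 1 + 0.0046×10/12 = 1.0038333.
So the NZD growth factor = 1.0365848.
(1.0365848 − 1)/T = 0.043902, i.e. 4.39%.

4.39%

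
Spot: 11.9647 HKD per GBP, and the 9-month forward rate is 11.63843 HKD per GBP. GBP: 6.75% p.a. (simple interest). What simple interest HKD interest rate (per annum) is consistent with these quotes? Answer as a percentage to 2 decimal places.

2.93%

T = 9/12 years.
F/S = 11.63843/11.9647 = 0.9727306 = (growth of HKD) / (growth of GBP).
GBP growth factor: 1 + 0.0675×9/12 = 1.050625.
So the HKD growth factor = 1.0219751.
(1.0219751 − 1)/T = 0.029300, i.e. 2.93%.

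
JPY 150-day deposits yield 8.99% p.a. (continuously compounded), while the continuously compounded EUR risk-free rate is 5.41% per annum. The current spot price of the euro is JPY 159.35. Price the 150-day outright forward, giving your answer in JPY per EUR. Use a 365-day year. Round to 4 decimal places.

161.7117

T = 150/365 years.
JPY growth factor: e^(0.0899×150/365) = 1.037636163.
EUR growth factor: e^(0.0541×150/365) = 1.022481869.
Forward (JPY per EUR) = 159.35 × 1.037636163 / 1.022481869 = 161.711740.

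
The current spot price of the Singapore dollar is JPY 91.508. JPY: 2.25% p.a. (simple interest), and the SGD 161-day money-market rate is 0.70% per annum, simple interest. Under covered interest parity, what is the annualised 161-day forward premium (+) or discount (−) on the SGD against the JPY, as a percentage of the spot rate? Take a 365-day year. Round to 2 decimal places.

+1.55%

T = 161/365 years.
CIP forward (JPY per SGD) = 91.508 × 1.0099247/1.0030877 = 92.131714.
Annualised premium = (F − S)/S × (1/T) = (92.131714 − 91.508)/91.508 ÷ (161/365) = 1.55%.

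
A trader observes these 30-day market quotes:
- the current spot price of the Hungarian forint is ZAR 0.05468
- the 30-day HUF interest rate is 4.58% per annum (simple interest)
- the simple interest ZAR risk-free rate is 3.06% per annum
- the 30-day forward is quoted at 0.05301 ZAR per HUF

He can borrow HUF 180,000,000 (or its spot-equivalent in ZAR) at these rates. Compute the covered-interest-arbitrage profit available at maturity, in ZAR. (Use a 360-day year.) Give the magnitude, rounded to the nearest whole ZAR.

ZAR 289,280

T = 30/360 years.
Route A — deposit HUF, sell forward: 180,000,000 × 1.003816667 × 0.05301 = ZAR 9,578,217.87.
Route B — convert at spot, deposit ZAR: 180,000,000 × 0.05468 × 1.002550 = ZAR 9,867,498.12.
The quoted forward undervalues HUF, so borrow HUF, convert to ZAR at spot, deposit the ZAR at 3.06%, and buy HUF forward at 0.05301 to cover the loan.
The gap between the two covered legs is ZAR 289,280.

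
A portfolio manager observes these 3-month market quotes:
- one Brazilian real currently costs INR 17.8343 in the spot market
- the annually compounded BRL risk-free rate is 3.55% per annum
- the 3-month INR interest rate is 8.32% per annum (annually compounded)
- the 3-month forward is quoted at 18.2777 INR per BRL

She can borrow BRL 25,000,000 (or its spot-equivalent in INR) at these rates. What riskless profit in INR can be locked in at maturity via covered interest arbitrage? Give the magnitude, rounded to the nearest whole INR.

INR 6,089,690

T = 3/12 years.
Keep in BRL, deliver into the forward: 25,000,000·1.00875924005·18.2777 = INR 460,944,969.05.
Swap to INR now, deposit: 25,000,000·17.8343·1.0201808401 = INR 454,855,278.91.
The quoted forward overvalues BRL, so borrow INR, buy BRL at spot, deposit the BRL at 3.55%, and sell the proceeds forward at 18.2777.
The gap between the two covered legs is INR 6,089,690.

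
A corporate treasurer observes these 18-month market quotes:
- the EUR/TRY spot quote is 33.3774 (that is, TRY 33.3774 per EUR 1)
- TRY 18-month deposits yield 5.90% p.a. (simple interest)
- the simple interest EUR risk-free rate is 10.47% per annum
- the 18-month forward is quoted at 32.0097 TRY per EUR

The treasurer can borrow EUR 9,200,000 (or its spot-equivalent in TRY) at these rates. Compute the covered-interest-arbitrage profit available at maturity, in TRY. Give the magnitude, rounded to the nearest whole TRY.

T = 18/12 years.
Keep in EUR, deliver into the forward: 9,200,000·1.157050·32.0097 = TRY 340,738,775.14.
Swap to TRY now, deposit: 9,200,000·33.3774·1.088500 = TRY 334,247,959.08.
The quoted forward overvalues EUR, so borrow TRY, buy EUR at spot, deposit the EUR at 10.47%, and sell the proceeds forward at 32.0097.
Profit = 340,738,775.14 − 334,247,959.08 = TRY 6,490,816.

TRY 6,490,816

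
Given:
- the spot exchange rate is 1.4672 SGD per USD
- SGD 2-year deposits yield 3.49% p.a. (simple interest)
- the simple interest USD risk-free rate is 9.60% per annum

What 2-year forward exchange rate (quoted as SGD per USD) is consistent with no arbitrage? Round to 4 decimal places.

T = 2 years.
SGD accumulates by 1 + 0.0349×2 = 1.069800.
USD growth factor: 1 + 0.0960×2 = 1.192000.
Forward (SGD per USD) = 1.4672 × 1.069800 / 1.192000 = 1.316787.

1.3168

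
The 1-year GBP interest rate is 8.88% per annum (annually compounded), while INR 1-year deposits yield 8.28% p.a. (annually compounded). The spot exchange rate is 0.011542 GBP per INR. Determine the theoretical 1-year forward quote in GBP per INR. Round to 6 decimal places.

0.011606

T = 1 year.
GBP growth factor: (1 + 0.0888)^1 = 1.088800.
INR growth factor: (1 + 0.0828)^1 = 1.082800.
Forward (GBP per INR) = 0.011542 × 1.088800 / 1.082800 = 0.01160596.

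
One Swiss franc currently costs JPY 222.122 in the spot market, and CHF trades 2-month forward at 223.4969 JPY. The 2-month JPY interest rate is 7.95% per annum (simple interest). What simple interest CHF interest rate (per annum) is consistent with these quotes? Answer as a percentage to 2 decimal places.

T = 2/12 years.
F/S = 223.4969/222.122 = 1.0061898 = (growth of JPY) / (growth of CHF).
The JPY side grows by 1 + 0.0795×2/12 = 1.013250.
Hence g_CHF = 1.0070168.
r = (1.0070168 − 1)/(2/12) = 0.042101 → 4.21%.

4.21%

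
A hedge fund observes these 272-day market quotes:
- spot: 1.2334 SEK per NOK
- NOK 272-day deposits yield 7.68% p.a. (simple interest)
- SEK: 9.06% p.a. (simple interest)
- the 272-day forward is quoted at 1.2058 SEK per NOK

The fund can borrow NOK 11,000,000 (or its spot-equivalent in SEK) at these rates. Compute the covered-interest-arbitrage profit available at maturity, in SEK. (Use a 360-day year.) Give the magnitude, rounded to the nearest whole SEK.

SEK 462,680

T = 272/360 years.
Route A — deposit NOK, sell forward: 11,000,000 × 1.0580266667 × 1.2058 = SEK 14,033,454.10.
Route B — convert at spot, deposit SEK: 11,000,000 × 1.2334 × 1.0684533333 = SEK 14,496,133.75.
The quoted forward undervalues NOK, so borrow NOK, convert to SEK at spot, deposit the SEK at 9.06%, and buy NOK forward at 1.2058 to cover the loan.
The gap between the two covered legs is SEK 462,680.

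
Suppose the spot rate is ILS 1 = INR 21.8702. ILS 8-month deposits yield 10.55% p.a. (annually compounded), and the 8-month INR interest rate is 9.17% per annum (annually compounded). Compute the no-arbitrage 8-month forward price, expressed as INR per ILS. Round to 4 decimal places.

T = 8/12 years.
INR accumulates by (1 + 0.0917)^(8/12) = 1.06023517.
ILS growth factor: (1 + 0.1055)^(8/12) = 1.06915129.
So F = 21.8702 × 1.06023517 / 1.06915129 = 21.687815 (INR/ILS).

21.6878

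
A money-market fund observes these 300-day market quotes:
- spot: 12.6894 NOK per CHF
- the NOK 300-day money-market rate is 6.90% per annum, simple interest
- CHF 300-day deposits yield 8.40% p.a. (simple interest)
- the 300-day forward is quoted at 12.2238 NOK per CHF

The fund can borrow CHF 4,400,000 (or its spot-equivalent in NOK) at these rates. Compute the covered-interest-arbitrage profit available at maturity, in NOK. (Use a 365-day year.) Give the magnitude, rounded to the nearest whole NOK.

NOK 1,501,724

T = 300/365 years.
Route A — deposit CHF, sell forward: 4,400,000 × 1.0690410959 × 12.2238 = NOK 57,498,076.01.
Route B — convert at spot, deposit NOK: 4,400,000 × 12.6894 × 1.0567123288 = NOK 58,999,799.87.
The quoted forward undervalues CHF, so borrow CHF, convert to NOK at spot, deposit the NOK at 6.90%, and buy CHF forward at 12.2238 to cover the loan.
The gap between the two covered legs is NOK 1,501,724.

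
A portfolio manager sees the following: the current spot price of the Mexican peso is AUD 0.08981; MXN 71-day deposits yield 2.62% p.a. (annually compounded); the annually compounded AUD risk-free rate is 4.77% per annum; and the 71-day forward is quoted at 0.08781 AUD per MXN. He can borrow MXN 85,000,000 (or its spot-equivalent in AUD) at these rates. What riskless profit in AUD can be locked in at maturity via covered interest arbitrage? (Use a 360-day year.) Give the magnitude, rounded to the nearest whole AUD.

T = 71/360 years.
Invest the MXN and cover forward: 85,000,000 × 1.005113722 × 0.08781 = AUD 7,502,018.05.
Convert at spot and invest in AUD: 85,000,000 × 0.08981 × 1.009232378 = AUD 7,704,328.59.
The quoted forward undervalues MXN, so borrow MXN, convert to AUD at spot, deposit the AUD at 4.77%, and buy MXN forward at 0.08781 to cover the loan.
Profit = 7,704,328.59 − 7,502,018.05 = AUD 202,311.

AUD 202,311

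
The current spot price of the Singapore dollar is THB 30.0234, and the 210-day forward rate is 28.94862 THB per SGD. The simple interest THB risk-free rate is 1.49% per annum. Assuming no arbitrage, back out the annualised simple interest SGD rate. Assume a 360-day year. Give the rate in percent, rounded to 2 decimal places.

7.91%

T = 210/360 years.
CIP gives F = S · g_THB/g_SGD, so g_THB/g_SGD = 28.94862/30.0234 = 0.9642019.
THB growth factor: 1 + 0.0149×210/360 = 1.0086917.
Hence g_SGD = 1.0461416.
r = (1.0461416 − 1)/(210/360) = 0.079100 → 7.91%.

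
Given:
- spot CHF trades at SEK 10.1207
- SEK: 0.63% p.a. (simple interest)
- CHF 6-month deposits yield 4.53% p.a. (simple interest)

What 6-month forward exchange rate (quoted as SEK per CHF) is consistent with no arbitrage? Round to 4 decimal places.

9.9277

T = 6/12 years.
SEK accumulates by 1 + 0.0063×6/12 = 1.003150.
CHF growth factor: 1 + 0.0453×6/12 = 1.022650.
Forward (SEK per CHF) = 10.1207 × 1.003150 / 1.022650 = 9.927717.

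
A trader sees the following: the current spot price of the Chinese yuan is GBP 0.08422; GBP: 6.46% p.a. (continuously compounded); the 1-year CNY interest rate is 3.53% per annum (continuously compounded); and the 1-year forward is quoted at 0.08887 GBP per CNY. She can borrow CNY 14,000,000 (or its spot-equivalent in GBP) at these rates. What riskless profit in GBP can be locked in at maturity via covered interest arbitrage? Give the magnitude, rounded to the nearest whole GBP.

T = 1 year.
Keep in CNY, deliver into the forward: 14,000,000·1.035930441·0.08887 = GBP 1,288,883.94.
Swap to GBP now, deposit: 14,000,000·0.08422·1.066732246 = GBP 1,257,762.66.
The quoted forward overvalues CNY, so borrow GBP, buy CNY at spot, deposit the CNY at 3.53%, and sell the proceeds forward at 0.08887.
Profit = 1,288,883.94 − 1,257,762.66 = GBP 31,121.

GBP 31,121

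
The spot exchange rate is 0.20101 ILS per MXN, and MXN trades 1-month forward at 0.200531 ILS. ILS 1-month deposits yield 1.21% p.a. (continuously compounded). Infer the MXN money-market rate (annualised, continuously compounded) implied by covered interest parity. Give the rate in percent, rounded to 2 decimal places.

T = 1/12 years.
F/S = 0.200531/0.20101 = 0.9976170 = (growth of ILS) / (growth of MXN).
ILS growth factor: e^(0.0121×1/12) = 1.0010088.
That pins the MXN growth at 1.0033999.
Take logs: ln 1.0033999 / (1/12) = 0.040730, so 4.07%.

4.07%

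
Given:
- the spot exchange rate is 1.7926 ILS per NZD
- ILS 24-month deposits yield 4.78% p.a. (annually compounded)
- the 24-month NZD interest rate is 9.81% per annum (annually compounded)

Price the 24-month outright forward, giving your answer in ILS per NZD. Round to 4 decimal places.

1.6321

T = 2 years.
ILS accumulates by (1 + 0.0478)^2 = 1.0978848.
NZD accumulates by (1 + 0.0981)^2 = 1.2058236.
CIP: F = S · (grow ILS)/(grow NZD) = 1.7926 × 1.0978848/1.2058236 = 1.632136 ILS per NZD.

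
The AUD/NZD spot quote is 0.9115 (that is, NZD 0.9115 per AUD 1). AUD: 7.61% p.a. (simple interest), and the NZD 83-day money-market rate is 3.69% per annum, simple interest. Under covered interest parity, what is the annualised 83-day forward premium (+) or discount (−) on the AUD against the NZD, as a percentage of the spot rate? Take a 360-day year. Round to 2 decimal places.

T = 83/360 years.
No-arbitrage forward: 0.9115 × 1.0085075 / 1.0175453 = 0.9034041 NZD/AUD.
(F − S)/S ÷ T = (0.9034041 − 0.9115)/0.9115/(83/360) = -0.038524 → -3.85%.

-3.85%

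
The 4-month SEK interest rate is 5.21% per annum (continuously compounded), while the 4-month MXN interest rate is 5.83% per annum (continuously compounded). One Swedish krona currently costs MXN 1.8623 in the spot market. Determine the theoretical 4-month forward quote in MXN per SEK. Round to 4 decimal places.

1.8662

T = 4/12 years.
MXN growth factor: e^(0.0583×4/12) = 1.0196234.
SEK growth factor: e^(0.0521×4/12) = 1.0175183.
Forward (MXN per SEK) = 1.8623 × 1.0196234 / 1.0175183 = 1.866153.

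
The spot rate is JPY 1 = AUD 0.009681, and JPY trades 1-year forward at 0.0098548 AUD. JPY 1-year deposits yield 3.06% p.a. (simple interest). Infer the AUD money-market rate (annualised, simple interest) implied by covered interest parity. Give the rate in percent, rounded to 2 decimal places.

T = 1 year.
F/S = 0.0098548/0.009681 = 1.0179527 = (growth of AUD) / (growth of JPY).
The JPY side grows by 1 + 0.0306×1 = 1.030600.
So the AUD growth factor = 1.0491021.
(1.0491021 − 1)/T = 0.049102, i.e. 4.91%.

4.91%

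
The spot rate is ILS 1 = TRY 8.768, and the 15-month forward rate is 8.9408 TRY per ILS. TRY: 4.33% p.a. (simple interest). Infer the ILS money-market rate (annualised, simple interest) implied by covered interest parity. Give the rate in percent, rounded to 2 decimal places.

2.70%

T = 15/12 years.
By CIP, F/S equals the TRY-to-ILS growth ratio: 8.9408/8.768 = 1.0197080.
TRY growth factor: 1 + 0.0433×15/12 = 1.054125.
So the ILS growth factor = 1.0337518.
(1.0337518 − 1)/T = 0.027001, i.e. 2.70%.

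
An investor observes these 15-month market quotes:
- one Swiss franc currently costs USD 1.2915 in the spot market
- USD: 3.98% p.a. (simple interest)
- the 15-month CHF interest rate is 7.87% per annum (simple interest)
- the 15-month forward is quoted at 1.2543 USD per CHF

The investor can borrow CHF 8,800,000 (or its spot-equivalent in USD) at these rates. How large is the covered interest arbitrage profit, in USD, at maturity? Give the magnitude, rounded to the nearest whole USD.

T = 15/12 years.
Invest the CHF and cover forward: 8,800,000 × 1.098375 × 1.2543 = USD 12,123,687.51.
Convert at spot and invest in USD: 8,800,000 × 1.2915 × 1.049750 = USD 11,930,618.70.
The quoted forward overvalues CHF, so borrow USD, buy CHF at spot, deposit the CHF at 7.87%, and sell the proceeds forward at 1.2543.
The gap between the two covered legs is USD 193,069.

USD 193,069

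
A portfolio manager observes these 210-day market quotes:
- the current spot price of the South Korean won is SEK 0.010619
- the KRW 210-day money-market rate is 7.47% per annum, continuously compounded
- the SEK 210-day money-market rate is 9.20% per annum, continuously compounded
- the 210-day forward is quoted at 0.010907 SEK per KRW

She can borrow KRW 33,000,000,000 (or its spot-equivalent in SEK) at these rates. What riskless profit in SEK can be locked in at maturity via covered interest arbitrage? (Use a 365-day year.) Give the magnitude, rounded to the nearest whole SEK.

SEK 6,262,065

T = 210/365 years.
Invest the KRW and cover forward: 33,000,000,000 × 1.04391501427 × 0.010907 = SEK 375,737,375.00.
Convert at spot and invest in SEK: 33,000,000,000 × 0.010619 × 1.05435742638 = SEK 369,475,309.85.
The quoted forward overvalues KRW, so borrow SEK, buy KRW at spot, deposit the KRW at 7.47%, and sell the proceeds forward at 0.010907.
Profit = 375,737,375.00 − 369,475,309.85 = SEK 6,262,065.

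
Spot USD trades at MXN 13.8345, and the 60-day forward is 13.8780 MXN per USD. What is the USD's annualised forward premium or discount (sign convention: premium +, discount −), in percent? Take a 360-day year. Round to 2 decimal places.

T = 60/360 years.
USD trades forward at +0.31443% vs spot over the period.
Per annum: 0.0031443 / (60/360) = 0.018866 = 1.89%.

+1.89%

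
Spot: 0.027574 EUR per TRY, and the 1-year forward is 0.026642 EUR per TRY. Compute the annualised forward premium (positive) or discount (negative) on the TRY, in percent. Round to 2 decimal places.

-3.38%

T = 1 year.
(F − S)/S = (0.026642 − 0.027574)/0.027574 = -0.0338000.
Per annum: -0.0338000 / 1 = -0.033800 = -3.38%.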